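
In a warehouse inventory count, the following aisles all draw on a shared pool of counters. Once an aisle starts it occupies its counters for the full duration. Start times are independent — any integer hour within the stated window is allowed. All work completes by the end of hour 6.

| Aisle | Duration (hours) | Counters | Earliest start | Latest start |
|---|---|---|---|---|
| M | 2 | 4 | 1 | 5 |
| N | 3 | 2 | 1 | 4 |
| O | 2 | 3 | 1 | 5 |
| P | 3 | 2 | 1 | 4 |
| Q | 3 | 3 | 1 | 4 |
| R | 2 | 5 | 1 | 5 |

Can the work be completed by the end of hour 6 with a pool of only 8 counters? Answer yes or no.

Schedule M@1, N@1, O@3, P@1, Q@4, R@5: h1:8  h2:8  h3:7  h4:6  h5:8  h6:8 — peak 8 ≤ 8.

yes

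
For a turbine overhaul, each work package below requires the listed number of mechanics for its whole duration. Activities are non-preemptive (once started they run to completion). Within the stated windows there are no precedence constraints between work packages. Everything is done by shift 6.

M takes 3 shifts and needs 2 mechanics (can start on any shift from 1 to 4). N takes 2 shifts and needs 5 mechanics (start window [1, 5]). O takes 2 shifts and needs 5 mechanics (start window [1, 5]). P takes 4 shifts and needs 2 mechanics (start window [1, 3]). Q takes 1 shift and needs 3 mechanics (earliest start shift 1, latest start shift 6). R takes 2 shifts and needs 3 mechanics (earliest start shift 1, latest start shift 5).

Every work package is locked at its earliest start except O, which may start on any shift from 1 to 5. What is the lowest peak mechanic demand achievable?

15

O@1: s1:20  s2:17  s3:4  s4:2  s5:0  s6:0 → peak 20
O@2: s1:15  s2:17  s3:9  s4:2  s5:0  s6:0 → peak 17
O@3: s1:15  s2:12  s3:9  s4:7  s5:0  s6:0 → peak 15
O@4: s1:15  s2:12  s3:4  s4:7  s5:5  s6:0 → peak 15
O@5: s1:15  s2:12  s3:4  s4:2  s5:5  s6:5 → peak 15
Best is O@3, peak 15.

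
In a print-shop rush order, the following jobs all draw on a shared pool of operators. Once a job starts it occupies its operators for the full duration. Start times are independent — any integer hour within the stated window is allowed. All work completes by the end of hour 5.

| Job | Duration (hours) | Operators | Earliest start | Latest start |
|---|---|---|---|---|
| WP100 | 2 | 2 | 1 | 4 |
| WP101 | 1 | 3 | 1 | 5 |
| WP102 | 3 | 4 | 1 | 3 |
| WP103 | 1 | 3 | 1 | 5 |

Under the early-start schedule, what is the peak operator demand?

12

Early-start schedule: WP100@1, WP101@1, WP102@1, WP103@1.
Load per hour: hour 1: 12, hour 2: 6, hour 3: 4, hour 4: 0, hour 5: 0.
Peak is 12.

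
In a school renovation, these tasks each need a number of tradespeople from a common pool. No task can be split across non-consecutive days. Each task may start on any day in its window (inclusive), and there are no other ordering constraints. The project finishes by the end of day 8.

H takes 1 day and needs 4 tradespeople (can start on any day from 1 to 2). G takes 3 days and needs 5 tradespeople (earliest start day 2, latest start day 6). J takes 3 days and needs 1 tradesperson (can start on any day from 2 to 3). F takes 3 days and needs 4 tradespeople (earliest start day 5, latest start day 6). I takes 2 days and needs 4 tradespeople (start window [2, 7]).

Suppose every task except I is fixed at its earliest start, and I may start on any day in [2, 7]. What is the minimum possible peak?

8

I@2: d1:4  d2:10  d3:10  d4:6  d5:4  d6:4  d7:4  d8:0 → peak 10
I@3: d1:4  d2:6  d3:10  d4:10  d5:4  d6:4  d7:4  d8:0 → peak 10
I@4: d1:4  d2:6  d3:6  d4:10  d5:8  d6:4  d7:4  d8:0 → peak 10
I@5: d1:4  d2:6  d3:6  d4:6  d5:8  d6:8  d7:4  d8:0 → peak 8
I@6: d1:4  d2:6  d3:6  d4:6  d5:4  d6:8  d7:8  d8:0 → peak 8
I@7: d1:4  d2:6  d3:6  d4:6  d5:4  d6:4  d7:8  d8:4 → peak 8
Best is I@5, peak 8.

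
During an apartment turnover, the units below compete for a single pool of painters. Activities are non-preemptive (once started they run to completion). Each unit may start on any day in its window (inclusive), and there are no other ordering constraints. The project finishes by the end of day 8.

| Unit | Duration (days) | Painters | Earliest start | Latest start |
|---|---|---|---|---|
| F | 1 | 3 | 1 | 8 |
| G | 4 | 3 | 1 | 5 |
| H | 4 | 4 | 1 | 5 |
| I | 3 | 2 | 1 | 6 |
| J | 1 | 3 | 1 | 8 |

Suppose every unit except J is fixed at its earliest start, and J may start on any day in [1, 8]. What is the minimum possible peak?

12

J@1: d1:15  d2:9  d3:9  d4:7  d5:0  d6:0  d7:0  d8:0 → peak 15
J@2: d1:12  d2:12  d3:9  d4:7  d5:0  d6:0  d7:0  d8:0 → peak 12
J@3: d1:12  d2:9  d3:12  d4:7  d5:0  d6:0  d7:0  d8:0 → peak 12
J@4: d1:12  d2:9  d3:9  d4:10  d5:0  d6:0  d7:0  d8:0 → peak 12
J@5: d1:12  d2:9  d3:9  d4:7  d5:3  d6:0  d7:0  d8:0 → peak 12
J@6: d1:12  d2:9  d3:9  d4:7  d5:0  d6:3  d7:0  d8:0 → peak 12
J@7: d1:12  d2:9  d3:9  d4:7  d5:0  d6:0  d7:3  d8:0 → peak 12
J@8: d1:12  d2:9  d3:9  d4:7  d5:0  d6:0  d7:0  d8:3 → peak 12
Best is J@2, peak 12.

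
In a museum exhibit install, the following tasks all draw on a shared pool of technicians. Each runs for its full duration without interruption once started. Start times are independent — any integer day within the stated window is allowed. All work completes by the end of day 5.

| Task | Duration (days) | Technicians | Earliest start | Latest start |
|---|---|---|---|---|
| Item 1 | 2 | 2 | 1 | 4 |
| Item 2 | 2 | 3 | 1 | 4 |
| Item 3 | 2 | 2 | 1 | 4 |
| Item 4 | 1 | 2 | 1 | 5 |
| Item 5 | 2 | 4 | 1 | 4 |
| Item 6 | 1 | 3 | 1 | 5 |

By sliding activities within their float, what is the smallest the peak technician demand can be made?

6

Early-start (Item 1@1, Item 2@1, Item 3@1, Item 4@1, Item 5@1, Item 6@1) gives peak 16: d1:16  d2:11  d3:0  d4:0  d5:0.
Shift Item 3→3, Item 4→5, Item 5→3, Item 6→5.
Schedule Item 1@1, Item 2@1, Item 3@3, Item 4@5, Item 5@3, Item 6@5: d1:5  d2:5  d3:6  d4:6  d5:5 — peak 6.
Total technician-days = 27 over 5 days ⇒ peak ≥ ⌈27/5⌉ = 6, so 6 is optimal.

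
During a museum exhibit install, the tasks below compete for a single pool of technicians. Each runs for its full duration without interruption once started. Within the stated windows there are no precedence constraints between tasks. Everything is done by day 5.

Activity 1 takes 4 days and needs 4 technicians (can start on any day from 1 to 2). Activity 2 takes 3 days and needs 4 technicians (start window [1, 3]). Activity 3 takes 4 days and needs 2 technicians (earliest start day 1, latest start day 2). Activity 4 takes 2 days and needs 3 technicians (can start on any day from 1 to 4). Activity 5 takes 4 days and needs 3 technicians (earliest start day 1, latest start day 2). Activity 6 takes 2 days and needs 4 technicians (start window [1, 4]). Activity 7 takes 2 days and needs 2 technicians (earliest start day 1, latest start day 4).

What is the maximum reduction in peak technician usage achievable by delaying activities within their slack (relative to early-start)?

Early-start peak: d1:22  d2:22  d3:13  d4:9  d5:0 ⇒ 22.
Leveled (Activity 1@1, Activity 2@1, Activity 3@1, Activity 4@1, Activity 5@1, Activity 6@4, Activity 7@3): d1:16  d2:16  d3:15  d4:15  d5:4 ⇒ 16.
Reduction 22 − 16 = 6.

6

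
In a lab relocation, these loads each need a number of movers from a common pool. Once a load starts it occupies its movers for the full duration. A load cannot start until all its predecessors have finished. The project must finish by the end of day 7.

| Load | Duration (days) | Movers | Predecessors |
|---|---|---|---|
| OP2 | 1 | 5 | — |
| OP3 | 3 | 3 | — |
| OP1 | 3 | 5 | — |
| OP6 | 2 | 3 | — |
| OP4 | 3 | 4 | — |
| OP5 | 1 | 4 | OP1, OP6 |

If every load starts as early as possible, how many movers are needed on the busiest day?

20

Early-start schedule: OP2@1, OP3@1, OP1@1, OP6@1, OP4@1, OP5@4.
Load per day: day 1: 20, day 2: 15, day 3: 12, day 4: 4, day 5: 0, day 6: 0, day 7: 0.
Peak is 20.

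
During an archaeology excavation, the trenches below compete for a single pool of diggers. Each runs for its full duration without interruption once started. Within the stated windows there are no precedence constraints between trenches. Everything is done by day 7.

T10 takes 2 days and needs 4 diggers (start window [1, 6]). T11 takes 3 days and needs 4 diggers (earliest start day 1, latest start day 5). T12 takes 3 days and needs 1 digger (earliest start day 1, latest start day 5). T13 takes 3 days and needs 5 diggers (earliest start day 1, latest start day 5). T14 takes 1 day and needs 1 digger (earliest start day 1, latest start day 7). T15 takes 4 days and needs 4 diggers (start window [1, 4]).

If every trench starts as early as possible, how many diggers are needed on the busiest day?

Early-start schedule: T10@1, T11@1, T12@1, T13@1, T14@1, T15@1.
Load per day: day 1: 19, day 2: 18, day 3: 14, day 4: 4, day 5: 0, day 6: 0, day 7: 0.
Peak is 19.

19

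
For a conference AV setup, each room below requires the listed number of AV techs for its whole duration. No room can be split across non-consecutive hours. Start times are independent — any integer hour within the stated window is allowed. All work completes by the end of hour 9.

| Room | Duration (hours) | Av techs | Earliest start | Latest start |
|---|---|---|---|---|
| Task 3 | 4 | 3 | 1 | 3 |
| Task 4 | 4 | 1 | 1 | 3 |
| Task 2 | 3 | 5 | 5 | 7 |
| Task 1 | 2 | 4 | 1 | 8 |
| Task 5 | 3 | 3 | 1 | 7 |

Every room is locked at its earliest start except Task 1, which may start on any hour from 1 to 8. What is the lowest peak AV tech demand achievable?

Task 1@1: h1:11  h2:11  h3:7  h4:4  h5:5  h6:5  h7:5  h8:0  h9:0 → peak 11
Task 1@2: h1:7  h2:11  h3:11  h4:4  h5:5  h6:5  h7:5  h8:0  h9:0 → peak 11
Task 1@3: h1:7  h2:7  h3:11  h4:8  h5:5  h6:5  h7:5  h8:0  h9:0 → peak 11
Task 1@4: h1:7  h2:7  h3:7  h4:8  h5:9  h6:5  h7:5  h8:0  h9:0 → peak 9
Task 1@5: h1:7  h2:7  h3:7  h4:4  h5:9  h6:9  h7:5  h8:0  h9:0 → peak 9
Task 1@6: h1:7  h2:7  h3:7  h4:4  h5:5  h6:9  h7:9  h8:0  h9:0 → peak 9
Task 1@7: h1:7  h2:7  h3:7  h4:4  h5:5  h6:5  h7:9  h8:4  h9:0 → peak 9
Task 1@8: h1:7  h2:7  h3:7  h4:4  h5:5  h6:5  h7:5  h8:4  h9:4 → peak 7
Best is Task 1@8, peak 7.

7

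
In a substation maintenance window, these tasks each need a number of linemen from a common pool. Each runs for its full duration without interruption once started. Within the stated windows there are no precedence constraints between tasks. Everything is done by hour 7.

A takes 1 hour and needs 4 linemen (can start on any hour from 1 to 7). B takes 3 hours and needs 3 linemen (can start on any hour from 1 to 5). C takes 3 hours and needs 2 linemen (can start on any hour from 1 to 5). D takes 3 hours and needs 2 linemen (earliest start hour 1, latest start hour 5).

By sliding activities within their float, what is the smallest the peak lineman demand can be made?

Early-start (A@1, B@1, C@1, D@1) gives peak 11: h1:11  h2:7  h3:7  h4:0  h5:0  h6:0  h7:0.
Shift B→2, C→5, D→5.
Schedule A@1, B@2, C@5, D@5: h1:4  h2:3  h3:3  h4:3  h5:4  h6:4  h7:4 — peak 4.
Total lineman-hours = 25 over 7 hours ⇒ peak ≥ ⌈25/7⌉ = 4, so 4 is optimal.

4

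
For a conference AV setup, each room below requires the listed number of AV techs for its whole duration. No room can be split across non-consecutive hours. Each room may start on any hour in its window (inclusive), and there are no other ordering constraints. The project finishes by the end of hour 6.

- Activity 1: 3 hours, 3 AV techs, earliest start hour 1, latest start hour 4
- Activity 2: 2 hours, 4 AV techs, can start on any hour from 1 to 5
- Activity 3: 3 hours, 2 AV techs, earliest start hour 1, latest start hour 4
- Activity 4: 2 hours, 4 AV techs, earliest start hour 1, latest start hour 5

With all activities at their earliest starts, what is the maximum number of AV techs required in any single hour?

13

Early-start schedule: Activity 1@1, Activity 2@1, Activity 3@1, Activity 4@1.
Load per hour: hour 1: 13, hour 2: 13, hour 3: 5, hour 4: 0, hour 5: 0, hour 6: 0.
Peak is 13.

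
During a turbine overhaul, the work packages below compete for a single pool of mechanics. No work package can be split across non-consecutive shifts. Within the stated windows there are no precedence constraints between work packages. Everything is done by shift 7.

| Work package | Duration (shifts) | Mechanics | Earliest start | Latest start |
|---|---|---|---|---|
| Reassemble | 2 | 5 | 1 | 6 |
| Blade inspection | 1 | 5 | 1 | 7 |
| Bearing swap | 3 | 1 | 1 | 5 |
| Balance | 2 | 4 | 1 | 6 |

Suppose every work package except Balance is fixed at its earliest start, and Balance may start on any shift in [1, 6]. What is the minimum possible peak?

Balance@1: s1:15  s2:10  s3:1  s4:0  s5:0  s6:0  s7:0 → peak 15
Balance@2: s1:11  s2:10  s3:5  s4:0  s5:0  s6:0  s7:0 → peak 11
Balance@3: s1:11  s2:6  s3:5  s4:4  s5:0  s6:0  s7:0 → peak 11
Balance@4: s1:11  s2:6  s3:1  s4:4  s5:4  s6:0  s7:0 → peak 11
Balance@5: s1:11  s2:6  s3:1  s4:0  s5:4  s6:4  s7:0 → peak 11
Balance@6: s1:11  s2:6  s3:1  s4:0  s5:0  s6:4  s7:4 → peak 11
Best is Balance@2, peak 11.

11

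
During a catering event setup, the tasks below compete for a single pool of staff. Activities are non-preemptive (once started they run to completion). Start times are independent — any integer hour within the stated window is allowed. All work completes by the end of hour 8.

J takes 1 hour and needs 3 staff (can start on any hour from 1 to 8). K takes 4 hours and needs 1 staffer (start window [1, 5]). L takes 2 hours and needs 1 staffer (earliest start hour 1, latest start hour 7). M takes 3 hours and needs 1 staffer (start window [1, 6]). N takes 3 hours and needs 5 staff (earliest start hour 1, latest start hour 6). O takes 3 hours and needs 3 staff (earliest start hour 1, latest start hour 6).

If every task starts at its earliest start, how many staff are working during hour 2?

11

At early start, hour 2 has: K, L, M, N, O.
Demand: 1 + 1 + 1 + 5 + 3 = 11.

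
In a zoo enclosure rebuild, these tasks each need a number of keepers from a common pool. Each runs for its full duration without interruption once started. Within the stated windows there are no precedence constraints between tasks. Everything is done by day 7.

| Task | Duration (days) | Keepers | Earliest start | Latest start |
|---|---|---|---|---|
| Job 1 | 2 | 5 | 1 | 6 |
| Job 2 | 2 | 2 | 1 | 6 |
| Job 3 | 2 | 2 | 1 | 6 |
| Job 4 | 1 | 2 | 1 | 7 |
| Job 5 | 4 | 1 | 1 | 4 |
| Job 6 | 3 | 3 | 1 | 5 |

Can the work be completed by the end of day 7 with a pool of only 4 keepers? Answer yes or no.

no

Total keeper-days = 33; over 7 days the average is 33/7 > 4, so some day must exceed 4.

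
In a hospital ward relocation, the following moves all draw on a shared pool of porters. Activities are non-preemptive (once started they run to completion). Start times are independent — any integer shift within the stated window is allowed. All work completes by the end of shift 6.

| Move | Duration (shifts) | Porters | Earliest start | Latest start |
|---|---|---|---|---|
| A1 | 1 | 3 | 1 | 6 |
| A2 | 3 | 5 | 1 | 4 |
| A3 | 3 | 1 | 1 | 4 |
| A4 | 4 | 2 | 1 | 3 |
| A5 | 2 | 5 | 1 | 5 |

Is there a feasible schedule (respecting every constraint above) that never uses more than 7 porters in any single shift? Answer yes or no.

yes

Schedule A1@3, A2@4, A3@1, A4@3, A5@1: s1:6  s2:6  s3:6  s4:7  s5:7  s6:7 — peak 7 ≤ 7.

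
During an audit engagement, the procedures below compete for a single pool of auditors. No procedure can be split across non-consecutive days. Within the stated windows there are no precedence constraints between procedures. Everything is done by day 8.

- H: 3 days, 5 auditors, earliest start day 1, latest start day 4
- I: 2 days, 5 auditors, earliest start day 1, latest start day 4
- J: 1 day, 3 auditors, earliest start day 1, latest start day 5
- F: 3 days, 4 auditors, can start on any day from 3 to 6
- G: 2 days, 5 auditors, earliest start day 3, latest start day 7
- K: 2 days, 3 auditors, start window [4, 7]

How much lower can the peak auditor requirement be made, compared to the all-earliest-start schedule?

Early-start peak: d1:13  d2:10  d3:14  d4:12  d5:7  d6:0  d7:0  d8:0 ⇒ 14.
Leveled (H@1, I@4, J@1, F@3, G@6, K@6): d1:8  d2:5  d3:9  d4:9  d5:9  d6:8  d7:8  d8:0 ⇒ 9.
Reduction 14 − 9 = 5.

5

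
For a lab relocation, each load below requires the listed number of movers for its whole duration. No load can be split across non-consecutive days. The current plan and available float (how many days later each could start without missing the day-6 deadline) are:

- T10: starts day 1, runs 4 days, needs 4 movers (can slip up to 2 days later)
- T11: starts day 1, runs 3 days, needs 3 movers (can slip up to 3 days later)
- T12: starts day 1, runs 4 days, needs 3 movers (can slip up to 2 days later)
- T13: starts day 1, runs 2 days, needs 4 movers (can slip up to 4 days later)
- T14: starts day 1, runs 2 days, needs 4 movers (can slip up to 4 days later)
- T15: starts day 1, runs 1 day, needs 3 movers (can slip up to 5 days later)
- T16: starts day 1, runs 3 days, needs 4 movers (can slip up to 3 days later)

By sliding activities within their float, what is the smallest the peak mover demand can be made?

13

Early-start (T10@1, T11@1, T12@1, T13@1, T14@1, T15@1, T16@1) gives peak 25: d1:25  d2:22  d3:14  d4:7  d5:0  d6:0.
Shift T13→5, T14→5, T16→4.
Schedule T10@1, T11@1, T12@1, T13@5, T14@5, T15@1, T16@4: d1:13  d2:10  d3:10  d4:11  d5:12  d6:12 — peak 13.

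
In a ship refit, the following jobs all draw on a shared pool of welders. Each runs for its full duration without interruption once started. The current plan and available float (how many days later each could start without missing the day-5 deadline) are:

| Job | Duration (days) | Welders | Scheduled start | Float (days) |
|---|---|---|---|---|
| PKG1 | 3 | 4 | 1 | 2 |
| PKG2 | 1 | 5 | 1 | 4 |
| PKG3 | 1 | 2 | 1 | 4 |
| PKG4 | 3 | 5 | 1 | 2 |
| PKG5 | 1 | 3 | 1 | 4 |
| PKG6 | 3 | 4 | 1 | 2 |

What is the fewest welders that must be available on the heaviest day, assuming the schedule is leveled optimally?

13

Early-start (PKG1@1, PKG2@1, PKG3@1, PKG4@1, PKG5@1, PKG6@1) gives peak 23: d1:23  d2:13  d3:13  d4:0  d5:0.
Shift PKG4→2, PKG5→2, PKG6→3.
Schedule PKG1@1, PKG2@1, PKG3@1, PKG4@2, PKG5@2, PKG6@3: d1:11  d2:12  d3:13  d4:9  d5:4 — peak 13.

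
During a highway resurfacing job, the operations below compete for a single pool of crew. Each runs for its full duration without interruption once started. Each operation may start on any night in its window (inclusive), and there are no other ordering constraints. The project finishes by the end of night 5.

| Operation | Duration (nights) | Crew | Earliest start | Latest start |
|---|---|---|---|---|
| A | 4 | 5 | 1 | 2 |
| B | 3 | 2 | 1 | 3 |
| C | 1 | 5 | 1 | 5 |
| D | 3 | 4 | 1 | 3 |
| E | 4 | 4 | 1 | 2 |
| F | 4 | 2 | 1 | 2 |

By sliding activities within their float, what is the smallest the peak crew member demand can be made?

Early-start (A@1, B@1, C@1, D@1, E@1, F@1) gives peak 22: n1:22  n2:17  n3:17  n4:11  n5:0.
Shift E→2, F→2.
Schedule A@1, B@1, C@1, D@1, E@2, F@2: n1:16  n2:17  n3:17  n4:11  n5:6 — peak 17.

17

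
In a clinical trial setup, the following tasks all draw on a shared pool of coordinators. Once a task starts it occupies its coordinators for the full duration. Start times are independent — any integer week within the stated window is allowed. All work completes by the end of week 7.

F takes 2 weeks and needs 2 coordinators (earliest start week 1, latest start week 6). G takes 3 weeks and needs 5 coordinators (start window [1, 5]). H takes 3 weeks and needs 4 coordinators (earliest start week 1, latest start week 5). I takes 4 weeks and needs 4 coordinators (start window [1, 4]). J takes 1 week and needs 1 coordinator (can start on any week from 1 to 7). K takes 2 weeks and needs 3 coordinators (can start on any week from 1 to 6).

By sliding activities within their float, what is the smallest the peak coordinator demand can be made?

8

Early-start (F@1, G@1, H@1, I@1, J@1, K@1) gives peak 19: w1:19  w2:18  w3:13  w4:4  w5:0  w6:0  w7:0.
Shift H→5, I→4, K→3.
Schedule F@1, G@1, H@5, I@4, J@1, K@3: w1:8  w2:7  w3:8  w4:7  w5:8  w6:8  w7:8 — peak 8.
Total coordinator-weeks = 54 over 7 weeks ⇒ peak ≥ ⌈54/7⌉ = 8, so 8 is optimal.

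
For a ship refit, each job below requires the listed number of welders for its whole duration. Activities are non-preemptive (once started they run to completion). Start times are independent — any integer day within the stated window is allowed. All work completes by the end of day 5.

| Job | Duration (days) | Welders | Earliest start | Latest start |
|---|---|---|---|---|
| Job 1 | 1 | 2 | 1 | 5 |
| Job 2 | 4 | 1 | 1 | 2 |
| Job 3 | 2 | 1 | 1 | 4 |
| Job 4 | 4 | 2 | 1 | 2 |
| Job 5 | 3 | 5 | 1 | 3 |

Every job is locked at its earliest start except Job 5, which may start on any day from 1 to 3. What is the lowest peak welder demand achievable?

8

Job 5@1: d1:11  d2:9  d3:8  d4:3  d5:0 → peak 11
Job 5@2: d1:6  d2:9  d3:8  d4:8  d5:0 → peak 9
Job 5@3: d1:6  d2:4  d3:8  d4:8  d5:5 → peak 8
Best is Job 5@3, peak 8.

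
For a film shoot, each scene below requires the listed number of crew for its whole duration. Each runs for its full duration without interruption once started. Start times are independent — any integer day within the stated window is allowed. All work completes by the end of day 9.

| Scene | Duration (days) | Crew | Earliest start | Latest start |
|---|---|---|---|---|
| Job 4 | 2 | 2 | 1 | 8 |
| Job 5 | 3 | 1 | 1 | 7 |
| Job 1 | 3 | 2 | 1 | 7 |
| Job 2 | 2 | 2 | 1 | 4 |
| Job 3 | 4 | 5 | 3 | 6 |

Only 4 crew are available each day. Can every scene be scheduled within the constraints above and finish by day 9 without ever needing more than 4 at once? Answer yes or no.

Total crew member-days = 37; over 9 days the average is 37/9 > 4, so some day must exceed 4.

no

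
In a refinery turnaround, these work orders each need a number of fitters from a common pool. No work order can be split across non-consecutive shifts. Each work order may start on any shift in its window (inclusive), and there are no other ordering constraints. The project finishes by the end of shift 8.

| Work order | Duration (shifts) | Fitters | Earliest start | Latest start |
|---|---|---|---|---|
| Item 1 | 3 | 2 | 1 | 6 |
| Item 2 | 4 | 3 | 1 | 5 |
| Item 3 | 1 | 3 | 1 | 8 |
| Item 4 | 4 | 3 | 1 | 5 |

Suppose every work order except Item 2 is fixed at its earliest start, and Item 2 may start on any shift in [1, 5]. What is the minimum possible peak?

8

Item 2@1: s1:11  s2:8  s3:8  s4:6  s5:0  s6:0  s7:0  s8:0 → peak 11
Item 2@2: s1:8  s2:8  s3:8  s4:6  s5:3  s6:0  s7:0  s8:0 → peak 8
Item 2@3: s1:8  s2:5  s3:8  s4:6  s5:3  s6:3  s7:0  s8:0 → peak 8
Item 2@4: s1:8  s2:5  s3:5  s4:6  s5:3  s6:3  s7:3  s8:0 → peak 8
Item 2@5: s1:8  s2:5  s3:5  s4:3  s5:3  s6:3  s7:3  s8:3 → peak 8
Best is Item 2@2, peak 8.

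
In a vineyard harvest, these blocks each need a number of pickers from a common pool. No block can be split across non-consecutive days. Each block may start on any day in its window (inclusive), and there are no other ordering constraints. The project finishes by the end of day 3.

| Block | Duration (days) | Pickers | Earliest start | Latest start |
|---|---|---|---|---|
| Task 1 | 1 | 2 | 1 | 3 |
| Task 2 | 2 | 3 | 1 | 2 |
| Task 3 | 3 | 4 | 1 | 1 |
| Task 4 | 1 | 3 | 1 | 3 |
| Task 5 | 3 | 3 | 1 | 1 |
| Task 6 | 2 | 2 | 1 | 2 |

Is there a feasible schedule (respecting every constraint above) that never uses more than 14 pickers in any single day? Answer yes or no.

yes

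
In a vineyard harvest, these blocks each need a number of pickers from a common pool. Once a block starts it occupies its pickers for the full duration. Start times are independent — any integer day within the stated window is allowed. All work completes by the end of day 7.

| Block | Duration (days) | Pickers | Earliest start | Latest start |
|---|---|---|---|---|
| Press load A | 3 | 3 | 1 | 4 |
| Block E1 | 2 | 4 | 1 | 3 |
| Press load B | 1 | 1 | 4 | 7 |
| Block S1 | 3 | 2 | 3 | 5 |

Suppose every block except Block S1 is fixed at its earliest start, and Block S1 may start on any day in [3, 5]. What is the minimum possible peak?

Block S1@3: d1:7  d2:7  d3:5  d4:3  d5:2  d6:0  d7:0 → peak 7
Block S1@4: d1:7  d2:7  d3:3  d4:3  d5:2  d6:2  d7:0 → peak 7
Block S1@5: d1:7  d2:7  d3:3  d4:1  d5:2  d6:2  d7:2 → peak 7
Best is Block S1@3, peak 7.

7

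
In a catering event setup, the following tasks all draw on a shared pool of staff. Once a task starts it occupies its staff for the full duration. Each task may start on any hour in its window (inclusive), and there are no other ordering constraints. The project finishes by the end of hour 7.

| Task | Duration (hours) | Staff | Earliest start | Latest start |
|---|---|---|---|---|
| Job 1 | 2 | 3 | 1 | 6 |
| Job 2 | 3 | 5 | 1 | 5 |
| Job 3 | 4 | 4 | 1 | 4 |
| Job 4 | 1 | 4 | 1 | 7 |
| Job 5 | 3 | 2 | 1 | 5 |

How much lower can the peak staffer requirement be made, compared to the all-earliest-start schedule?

10

Early-start peak: h1:18  h2:14  h3:11  h4:4  h5:0  h6:0  h7:0 ⇒ 18.
Leveled (Job 1@1, Job 2@1, Job 3@4, Job 4@4, Job 5@5): h1:8  h2:8  h3:5  h4:8  h5:6  h6:6  h7:6 ⇒ 8.
Reduction 18 − 8 = 10.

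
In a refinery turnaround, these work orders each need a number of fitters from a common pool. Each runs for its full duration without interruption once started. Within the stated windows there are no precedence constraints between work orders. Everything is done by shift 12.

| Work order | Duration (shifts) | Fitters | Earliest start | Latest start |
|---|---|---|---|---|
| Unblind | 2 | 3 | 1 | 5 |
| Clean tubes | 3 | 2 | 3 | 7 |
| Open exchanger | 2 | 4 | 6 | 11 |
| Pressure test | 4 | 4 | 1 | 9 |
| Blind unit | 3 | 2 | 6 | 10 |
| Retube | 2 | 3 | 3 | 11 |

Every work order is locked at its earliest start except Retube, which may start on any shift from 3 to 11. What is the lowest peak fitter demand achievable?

Retube@3: s1:7  s2:7  s3:9  s4:9  s5:2  s6:6  s7:6  s8:2  s9:0  s10:0  s11:0  s12:0 → peak 9
Retube@4: s1:7  s2:7  s3:6  s4:9  s5:5  s6:6  s7:6  s8:2  s9:0  s10:0  s11:0  s12:0 → peak 9
Retube@5: s1:7  s2:7  s3:6  s4:6  s5:5  s6:9  s7:6  s8:2  s9:0  s10:0  s11:0  s12:0 → peak 9
Retube@6: s1:7  s2:7  s3:6  s4:6  s5:2  s6:9  s7:9  s8:2  s9:0  s10:0  s11:0  s12:0 → peak 9
Retube@7: s1:7  s2:7  s3:6  s4:6  s5:2  s6:6  s7:9  s8:5  s9:0  s10:0  s11:0  s12:0 → peak 9
Retube@8: s1:7  s2:7  s3:6  s4:6  s5:2  s6:6  s7:6  s8:5  s9:3  s10:0  s11:0  s12:0 → peak 7
Retube@9: s1:7  s2:7  s3:6  s4:6  s5:2  s6:6  s7:6  s8:2  s9:3  s10:3  s11:0  s12:0 → peak 7
Retube@10: s1:7  s2:7  s3:6  s4:6  s5:2  s6:6  s7:6  s8:2  s9:0  s10:3  s11:3  s12:0 → peak 7
Retube@11: s1:7  s2:7  s3:6  s4:6  s5:2  s6:6  s7:6  s8:2  s9:0  s10:0  s11:3  s12:3 → peak 7
Best is Retube@8, peak 7.

7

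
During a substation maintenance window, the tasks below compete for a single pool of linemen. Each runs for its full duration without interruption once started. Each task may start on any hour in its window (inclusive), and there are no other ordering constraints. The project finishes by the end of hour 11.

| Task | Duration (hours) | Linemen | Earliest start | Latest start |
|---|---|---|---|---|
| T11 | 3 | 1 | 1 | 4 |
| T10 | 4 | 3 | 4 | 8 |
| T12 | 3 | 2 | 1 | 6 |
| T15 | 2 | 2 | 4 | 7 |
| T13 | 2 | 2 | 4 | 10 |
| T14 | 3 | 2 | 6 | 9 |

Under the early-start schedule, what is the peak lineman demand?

7

Early-start schedule: T11@1, T10@4, T12@1, T15@4, T13@4, T14@6.
Load per hour: hour 1: 3, hour 2: 3, hour 3: 3, hour 4: 7, hour 5: 7, hour 6: 5, hour 7: 5, hour 8: 2, hour 9: 0, hour 10: 0, hour 11: 0.
Peak is 7.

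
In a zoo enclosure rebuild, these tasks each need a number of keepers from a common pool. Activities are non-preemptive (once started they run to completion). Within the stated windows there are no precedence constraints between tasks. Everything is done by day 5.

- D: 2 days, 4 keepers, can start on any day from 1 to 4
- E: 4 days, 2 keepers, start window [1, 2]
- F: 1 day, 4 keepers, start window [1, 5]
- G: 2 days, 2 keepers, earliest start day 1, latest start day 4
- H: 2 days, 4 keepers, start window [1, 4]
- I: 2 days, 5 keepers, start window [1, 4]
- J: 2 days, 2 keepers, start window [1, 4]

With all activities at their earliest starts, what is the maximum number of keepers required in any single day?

23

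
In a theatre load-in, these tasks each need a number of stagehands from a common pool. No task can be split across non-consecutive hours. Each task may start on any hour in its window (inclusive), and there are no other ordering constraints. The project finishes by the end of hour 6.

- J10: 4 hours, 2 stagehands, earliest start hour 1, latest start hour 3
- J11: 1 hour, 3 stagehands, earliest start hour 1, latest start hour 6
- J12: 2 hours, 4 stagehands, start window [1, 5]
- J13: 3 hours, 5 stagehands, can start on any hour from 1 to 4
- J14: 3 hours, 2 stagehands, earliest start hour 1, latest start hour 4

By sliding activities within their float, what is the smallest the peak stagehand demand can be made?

7

Early-start (J10@1, J11@1, J12@1, J13@1, J14@1) gives peak 16: h1:16  h2:13  h3:9  h4:2  h5:0  h6:0.
Shift J11→4, J12→5, J14→4.
Schedule J10@1, J11@4, J12@5, J13@1, J14@4: h1:7  h2:7  h3:7  h4:7  h5:6  h6:6 — peak 7.
Total stagehand-hours = 40 over 6 hours ⇒ peak ≥ ⌈40/6⌉ = 7, so 7 is optimal.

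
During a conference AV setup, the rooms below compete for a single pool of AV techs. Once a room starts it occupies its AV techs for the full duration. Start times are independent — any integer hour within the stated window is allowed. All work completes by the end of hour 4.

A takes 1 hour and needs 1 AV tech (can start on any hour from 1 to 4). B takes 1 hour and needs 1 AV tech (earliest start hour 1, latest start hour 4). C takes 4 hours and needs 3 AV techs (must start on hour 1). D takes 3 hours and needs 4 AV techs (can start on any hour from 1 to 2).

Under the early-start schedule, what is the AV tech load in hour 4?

At early start, hour 4 has: C.
Demand: 3 = 3.

3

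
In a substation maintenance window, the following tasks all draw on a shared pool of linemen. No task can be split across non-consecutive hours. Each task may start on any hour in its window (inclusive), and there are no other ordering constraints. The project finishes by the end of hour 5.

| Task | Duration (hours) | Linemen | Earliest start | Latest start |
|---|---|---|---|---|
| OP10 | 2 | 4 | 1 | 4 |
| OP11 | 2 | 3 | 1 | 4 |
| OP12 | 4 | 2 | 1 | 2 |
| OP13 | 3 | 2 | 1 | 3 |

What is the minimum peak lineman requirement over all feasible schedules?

Early-start (OP10@1, OP11@1, OP12@1, OP13@1) gives peak 11: h1:11  h2:11  h3:4  h4:2  h5:0.
Shift OP11→3, OP13→3.
Schedule OP10@1, OP11@3, OP12@1, OP13@3: h1:6  h2:6  h3:7  h4:7  h5:2 — peak 7.

7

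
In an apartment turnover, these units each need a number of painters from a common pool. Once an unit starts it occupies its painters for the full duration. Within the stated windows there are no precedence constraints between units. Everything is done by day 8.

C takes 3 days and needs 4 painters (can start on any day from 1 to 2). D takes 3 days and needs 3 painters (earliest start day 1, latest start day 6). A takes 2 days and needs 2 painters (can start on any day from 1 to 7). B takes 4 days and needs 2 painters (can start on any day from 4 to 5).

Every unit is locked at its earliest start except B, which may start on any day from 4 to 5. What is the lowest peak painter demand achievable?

9

B@4: d1:9  d2:9  d3:7  d4:2  d5:2  d6:2  d7:2  d8:0 → peak 9
B@5: d1:9  d2:9  d3:7  d4:0  d5:2  d6:2  d7:2  d8:2 → peak 9
Best is B@4, peak 9.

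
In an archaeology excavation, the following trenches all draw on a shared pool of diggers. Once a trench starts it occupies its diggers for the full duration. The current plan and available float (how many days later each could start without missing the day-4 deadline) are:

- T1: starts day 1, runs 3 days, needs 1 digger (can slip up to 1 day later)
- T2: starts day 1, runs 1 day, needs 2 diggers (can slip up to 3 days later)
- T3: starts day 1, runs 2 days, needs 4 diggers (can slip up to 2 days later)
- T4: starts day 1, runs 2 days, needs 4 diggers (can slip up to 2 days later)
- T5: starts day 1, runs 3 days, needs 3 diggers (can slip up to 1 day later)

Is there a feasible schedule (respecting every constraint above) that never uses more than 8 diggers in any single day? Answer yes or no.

yes

Schedule T1@1, T2@1, T3@1, T4@3, T5@2: d1:7  d2:8  d3:8  d4:7 — peak 8 ≤ 8.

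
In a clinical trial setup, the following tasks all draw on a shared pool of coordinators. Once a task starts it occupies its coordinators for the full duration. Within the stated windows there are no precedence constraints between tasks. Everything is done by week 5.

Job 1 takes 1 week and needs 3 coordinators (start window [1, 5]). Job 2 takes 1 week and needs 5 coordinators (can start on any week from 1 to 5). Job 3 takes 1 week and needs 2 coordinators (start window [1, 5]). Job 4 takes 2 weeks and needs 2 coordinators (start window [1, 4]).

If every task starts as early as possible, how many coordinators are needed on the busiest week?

12

Early-start schedule: Job 1@1, Job 2@1, Job 3@1, Job 4@1.
Load per week: week 1: 12, week 2: 2, week 3: 0, week 4: 0, week 5: 0.
Peak is 12.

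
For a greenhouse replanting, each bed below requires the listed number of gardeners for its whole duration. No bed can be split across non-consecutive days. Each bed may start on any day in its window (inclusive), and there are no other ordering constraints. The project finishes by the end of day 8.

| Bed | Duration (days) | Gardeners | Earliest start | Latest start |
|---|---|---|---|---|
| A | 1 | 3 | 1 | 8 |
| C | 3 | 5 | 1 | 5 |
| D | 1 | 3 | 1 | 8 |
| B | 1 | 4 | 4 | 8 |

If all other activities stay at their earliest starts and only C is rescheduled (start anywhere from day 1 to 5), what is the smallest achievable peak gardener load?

C@1: d1:11  d2:5  d3:5  d4:4  d5:0  d6:0  d7:0  d8:0 → peak 11
C@2: d1:6  d2:5  d3:5  d4:9  d5:0  d6:0  d7:0  d8:0 → peak 9
C@3: d1:6  d2:0  d3:5  d4:9  d5:5  d6:0  d7:0  d8:0 → peak 9
C@4: d1:6  d2:0  d3:0  d4:9  d5:5  d6:5  d7:0  d8:0 → peak 9
C@5: d1:6  d2:0  d3:0  d4:4  d5:5  d6:5  d7:5  d8:0 → peak 6
Best is C@5, peak 6.

6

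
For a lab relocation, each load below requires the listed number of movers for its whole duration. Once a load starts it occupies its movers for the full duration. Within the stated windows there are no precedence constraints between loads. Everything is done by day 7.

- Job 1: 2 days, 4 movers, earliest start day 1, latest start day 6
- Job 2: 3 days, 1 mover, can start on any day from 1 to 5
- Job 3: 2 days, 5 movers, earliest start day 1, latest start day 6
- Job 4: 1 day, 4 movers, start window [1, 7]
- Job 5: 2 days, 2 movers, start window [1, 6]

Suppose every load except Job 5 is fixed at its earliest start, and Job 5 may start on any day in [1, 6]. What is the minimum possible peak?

14

Job 5@1: d1:16  d2:12  d3:1  d4:0  d5:0  d6:0  d7:0 → peak 16
Job 5@2: d1:14  d2:12  d3:3  d4:0  d5:0  d6:0  d7:0 → peak 14
Job 5@3: d1:14  d2:10  d3:3  d4:2  d5:0  d6:0  d7:0 → peak 14
Job 5@4: d1:14  d2:10  d3:1  d4:2  d5:2  d6:0  d7:0 → peak 14
Job 5@5: d1:14  d2:10  d3:1  d4:0  d5:2  d6:2  d7:0 → peak 14
Job 5@6: d1:14  d2:10  d3:1  d4:0  d5:0  d6:2  d7:2 → peak 14
Best is Job 5@2, peak 14.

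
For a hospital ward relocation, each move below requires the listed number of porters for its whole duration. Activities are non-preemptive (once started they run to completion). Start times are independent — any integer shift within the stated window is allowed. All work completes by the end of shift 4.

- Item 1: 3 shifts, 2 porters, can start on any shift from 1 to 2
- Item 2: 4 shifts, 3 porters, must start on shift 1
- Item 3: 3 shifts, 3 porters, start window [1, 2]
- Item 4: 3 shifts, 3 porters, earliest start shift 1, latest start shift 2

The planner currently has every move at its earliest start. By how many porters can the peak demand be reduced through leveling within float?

0

Early-start peak: s1:11  s2:11  s3:11  s4:3 ⇒ 11.
Leveled (Item 1@1, Item 2@1, Item 3@1, Item 4@1): s1:11  s2:11  s3:11  s4:3 ⇒ 11.
Reduction 11 − 11 = 0.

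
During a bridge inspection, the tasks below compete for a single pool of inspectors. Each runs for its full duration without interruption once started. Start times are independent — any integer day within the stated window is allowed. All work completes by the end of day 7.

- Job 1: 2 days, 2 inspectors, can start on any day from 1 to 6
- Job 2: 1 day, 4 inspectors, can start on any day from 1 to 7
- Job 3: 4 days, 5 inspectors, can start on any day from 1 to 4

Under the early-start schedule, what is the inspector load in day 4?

5

At early start, day 4 has: Job 3.
Demand: 5 = 5.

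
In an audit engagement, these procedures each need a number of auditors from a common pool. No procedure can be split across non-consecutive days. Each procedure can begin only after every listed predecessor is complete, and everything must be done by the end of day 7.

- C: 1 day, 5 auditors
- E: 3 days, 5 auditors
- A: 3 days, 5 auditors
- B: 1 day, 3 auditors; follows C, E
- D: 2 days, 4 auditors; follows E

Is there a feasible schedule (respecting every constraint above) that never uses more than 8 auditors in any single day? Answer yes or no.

no

The minimum achievable peak is 9; 8 < 9, so no feasible schedule stays within the cap.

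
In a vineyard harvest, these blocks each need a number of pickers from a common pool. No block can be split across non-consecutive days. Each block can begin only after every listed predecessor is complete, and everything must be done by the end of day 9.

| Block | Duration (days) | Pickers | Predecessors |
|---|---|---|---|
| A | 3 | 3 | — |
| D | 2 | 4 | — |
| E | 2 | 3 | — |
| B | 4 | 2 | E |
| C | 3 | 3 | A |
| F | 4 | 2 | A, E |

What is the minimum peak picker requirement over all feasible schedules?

6

Early-start (A@1, D@1, E@1, B@3, C@4, F@4) gives peak 10: d1:10  d2:10  d3:5  d4:7  d5:7  d6:7  d7:2  d8:0  d9:0.
Shift D→4, C→7, F→6.
Schedule A@1, D@4, E@1, B@3, C@7, F@6: d1:6  d2:6  d3:5  d4:6  d5:6  d6:4  d7:5  d8:5  d9:5 — peak 6.
Total picker-days = 48 over 9 days ⇒ peak ≥ ⌈48/9⌉ = 6, so 6 is optimal.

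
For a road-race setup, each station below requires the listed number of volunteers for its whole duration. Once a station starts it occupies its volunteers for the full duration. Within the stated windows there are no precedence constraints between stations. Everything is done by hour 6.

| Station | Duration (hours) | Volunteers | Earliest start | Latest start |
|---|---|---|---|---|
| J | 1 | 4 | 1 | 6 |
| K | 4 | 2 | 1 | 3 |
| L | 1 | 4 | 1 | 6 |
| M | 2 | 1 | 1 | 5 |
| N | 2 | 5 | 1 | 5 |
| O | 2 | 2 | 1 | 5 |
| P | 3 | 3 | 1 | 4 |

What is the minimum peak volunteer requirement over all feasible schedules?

Early-start (J@1, K@1, L@1, M@1, N@1, O@1, P@1) gives peak 21: h1:21  h2:13  h3:5  h4:2  h5:0  h6:0.
Shift L→2, N→5, O→3, P→3.
Schedule J@1, K@1, L@2, M@1, N@5, O@3, P@3: h1:7  h2:7  h3:7  h4:7  h5:8  h6:5 — peak 8.

8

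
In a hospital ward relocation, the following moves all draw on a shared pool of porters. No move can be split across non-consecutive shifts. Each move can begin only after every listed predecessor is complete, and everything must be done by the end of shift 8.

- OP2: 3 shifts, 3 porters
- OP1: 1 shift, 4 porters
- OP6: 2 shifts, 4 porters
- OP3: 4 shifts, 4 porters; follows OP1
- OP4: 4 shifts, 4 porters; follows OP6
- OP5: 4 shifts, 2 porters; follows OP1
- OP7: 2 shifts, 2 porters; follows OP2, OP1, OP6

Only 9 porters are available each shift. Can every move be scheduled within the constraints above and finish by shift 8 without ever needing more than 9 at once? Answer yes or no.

no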